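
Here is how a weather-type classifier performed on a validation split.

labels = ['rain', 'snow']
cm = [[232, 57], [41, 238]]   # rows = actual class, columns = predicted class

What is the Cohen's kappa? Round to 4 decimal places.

0.6552

Observed agreement pₒ = trace/N = 470/568 = 0.82746
Expected agreement pₑ = Σ (rowᵢ·colᵢ)/N² = (289·273 + 279·295)/568² = 0.49966
κ = (pₒ − pₑ)/(1 − pₑ) = (0.82746 − 0.49966)/(1 − 0.49966) = 0.6552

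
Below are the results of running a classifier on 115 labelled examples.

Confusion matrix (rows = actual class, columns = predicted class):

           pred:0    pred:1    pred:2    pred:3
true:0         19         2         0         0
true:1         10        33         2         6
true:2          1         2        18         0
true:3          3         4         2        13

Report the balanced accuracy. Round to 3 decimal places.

Balanced accuracy = mean of per-class recall.
  0: recall = 19/21 = 0.9048
  1: recall = 33/51 = 0.6471
  2: recall = 18/21 = 0.8571
  3: recall = 13/22 = 0.5909
Mean = (0.9048 + 0.6471 + 0.8571 + 0.5909) / 4 = 0.750

0.750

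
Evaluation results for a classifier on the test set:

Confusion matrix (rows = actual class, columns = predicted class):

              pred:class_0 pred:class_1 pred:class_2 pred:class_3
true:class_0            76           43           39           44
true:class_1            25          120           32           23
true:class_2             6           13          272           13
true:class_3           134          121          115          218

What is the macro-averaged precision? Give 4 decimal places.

0.5112

Per-class precision (TP/(TP+FP)):
  class_0: TP=76, FP=25+6+134=165 → 76/241 = 0.31535
  class_1: TP=120, FP=43+13+121=177 → 120/297 = 0.40404
  class_2: TP=272, FP=39+32+115=186 → 272/458 = 0.59389
  class_3: TP=218, FP=44+23+13=80 → 218/298 = 0.73154
Macro-precision = mean = (0.31535 + 0.40404 + 0.59389 + 0.73154) / 4 = 0.5112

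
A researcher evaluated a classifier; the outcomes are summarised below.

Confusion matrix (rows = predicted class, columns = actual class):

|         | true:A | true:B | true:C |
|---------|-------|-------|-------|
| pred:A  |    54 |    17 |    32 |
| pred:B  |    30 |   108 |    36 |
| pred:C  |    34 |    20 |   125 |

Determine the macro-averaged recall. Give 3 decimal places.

Per-class recall (TP/(TP+FN)):
  A: TP=54, FN=30+34=64 → 54/118 = 0.4576
  B: TP=108, FN=17+20=37 → 108/145 = 0.7448
  C: TP=125, FN=32+36=68 → 125/193 = 0.6477
Macro-recall = mean = (0.4576 + 0.7448 + 0.6477) / 3 = 0.617

0.617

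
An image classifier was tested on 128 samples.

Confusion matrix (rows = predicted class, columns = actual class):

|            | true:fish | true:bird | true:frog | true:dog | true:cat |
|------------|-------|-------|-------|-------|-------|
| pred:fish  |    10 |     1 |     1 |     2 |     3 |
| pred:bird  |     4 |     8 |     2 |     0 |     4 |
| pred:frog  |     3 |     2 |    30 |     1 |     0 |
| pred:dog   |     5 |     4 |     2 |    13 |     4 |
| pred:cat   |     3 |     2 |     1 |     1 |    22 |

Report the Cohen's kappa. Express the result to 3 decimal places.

0.554

Observed agreement pₒ = trace/N = 83/128 = 0.6484
Expected agreement pₑ = Σ (rowᵢ·colᵢ)/N² = (25·17 + 17·18 + 36·36 + 17·28 + 33·29)/128² = 0.2112
κ = (pₒ − pₑ)/(1 − pₑ) = (0.6484 − 0.2112)/(1 − 0.2112) = 0.554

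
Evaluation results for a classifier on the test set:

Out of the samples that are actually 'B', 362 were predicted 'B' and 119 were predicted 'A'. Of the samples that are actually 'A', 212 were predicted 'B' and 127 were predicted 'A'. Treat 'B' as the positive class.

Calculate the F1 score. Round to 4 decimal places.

0.6863

Precision = TP/(TP+FP) = 362/574 = 0.6307
Recall = TP/(TP+FN) = 362/481 = 0.7526
F1 = 2·TP/(2·TP+FP+FN) = 724/1055 = 0.6863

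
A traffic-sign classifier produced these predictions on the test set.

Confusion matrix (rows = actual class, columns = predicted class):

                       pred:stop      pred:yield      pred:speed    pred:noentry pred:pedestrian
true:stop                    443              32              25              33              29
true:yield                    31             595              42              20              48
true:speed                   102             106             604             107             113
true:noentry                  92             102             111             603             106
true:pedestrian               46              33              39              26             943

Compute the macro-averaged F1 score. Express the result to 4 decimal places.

0.7136

Per-class F1 score (2·TP/(2·TP+FP+FN)):
  stop: TP=443, FP=31+102+92+46=271, FN=32+25+33+29=119 → 886/1276 = 0.69436
  yield: TP=595, FP=32+106+102+33=273, FN=31+42+20+48=141 → 1190/1604 = 0.74190
  speed: TP=604, FP=25+42+111+39=217, FN=102+106+107+113=428 → 1208/1853 = 0.65192
  noentry: TP=603, FP=33+20+107+26=186, FN=92+102+111+106=411 → 1206/1803 = 0.66889
  pedestrian: TP=943, FP=29+48+113+106=296, FN=46+33+39+26=144 → 1886/2326 = 0.81083
Macro-F1 score = mean = (0.69436 + 0.74190 + 0.65192 + 0.66889 + 0.81083) / 5 = 0.7136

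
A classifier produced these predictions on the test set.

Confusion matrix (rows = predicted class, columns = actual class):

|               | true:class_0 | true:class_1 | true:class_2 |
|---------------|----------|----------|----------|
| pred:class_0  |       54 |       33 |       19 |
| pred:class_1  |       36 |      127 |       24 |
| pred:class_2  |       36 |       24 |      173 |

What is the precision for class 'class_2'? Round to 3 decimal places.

Take TP from the diagonal, FP from the rest of the 'class_2' prediction marginal, FN from the rest of the 'class_2' actual marginal.
precision = TP/(TP+FP).
class_2: TP=173, FP=36+24=60 → 173/233 = 0.7425

0.742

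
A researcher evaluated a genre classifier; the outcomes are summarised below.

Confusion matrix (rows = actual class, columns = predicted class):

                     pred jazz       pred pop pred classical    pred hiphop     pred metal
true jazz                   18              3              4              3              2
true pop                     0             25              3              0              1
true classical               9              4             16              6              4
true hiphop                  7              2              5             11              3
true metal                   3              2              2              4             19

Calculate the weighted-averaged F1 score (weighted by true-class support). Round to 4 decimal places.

0.5621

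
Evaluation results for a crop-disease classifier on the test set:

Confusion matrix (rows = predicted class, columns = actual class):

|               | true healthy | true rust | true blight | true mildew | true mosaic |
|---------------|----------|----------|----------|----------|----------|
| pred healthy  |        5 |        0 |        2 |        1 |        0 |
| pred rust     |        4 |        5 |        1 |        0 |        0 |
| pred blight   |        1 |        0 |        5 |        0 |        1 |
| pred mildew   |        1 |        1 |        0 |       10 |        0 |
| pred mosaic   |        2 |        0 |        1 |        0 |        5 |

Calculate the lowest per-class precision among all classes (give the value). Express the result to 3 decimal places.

Per-class precision (TP/(TP+FP)):
  healthy: TP=5, FP=0+2+1+0=3 → 5/8 = 0.6250
  rust: TP=5, FP=4+1+0+0=5 → 5/10 = 0.5000
  blight: TP=5, FP=1+0+0+1=2 → 5/7 = 0.7143
  mildew: TP=10, FP=1+1+0+0=2 → 10/12 = 0.8333
  mosaic: TP=5, FP=2+0+1+0=3 → 5/8 = 0.6250
Lowest is class 'rust' with precision = 0.500.

0.500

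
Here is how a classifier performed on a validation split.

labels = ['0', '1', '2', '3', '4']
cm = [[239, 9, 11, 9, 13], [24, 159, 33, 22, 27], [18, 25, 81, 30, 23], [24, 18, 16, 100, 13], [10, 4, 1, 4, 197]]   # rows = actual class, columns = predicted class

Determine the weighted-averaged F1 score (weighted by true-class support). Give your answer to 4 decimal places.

Per-class F1 score (2·TP/(2·TP+FP+FN)):
  0: TP=239, FP=24+18+24+10=76, FN=9+11+9+13=42 → 478/596 = 0.80201
  1: TP=159, FP=9+25+18+4=56, FN=24+33+22+27=106 → 318/480 = 0.66250
  2: TP=81, FP=11+33+16+1=61, FN=18+25+30+23=96 → 162/319 = 0.50784
  3: TP=100, FP=9+22+30+4=65, FN=24+18+16+13=71 → 200/336 = 0.59524
  4: TP=197, FP=13+27+23+13=76, FN=10+4+1+4=19 → 394/489 = 0.80573
Weighted-F1 score = Σ (supportᵢ/N)·F1 scoreᵢ with N=1110: (281/1110)·0.80201 + (265/1110)·0.66250 + (177/1110)·0.50784 + (171/1110)·0.59524 + (216/1110)·0.80573 = 0.6907

0.6907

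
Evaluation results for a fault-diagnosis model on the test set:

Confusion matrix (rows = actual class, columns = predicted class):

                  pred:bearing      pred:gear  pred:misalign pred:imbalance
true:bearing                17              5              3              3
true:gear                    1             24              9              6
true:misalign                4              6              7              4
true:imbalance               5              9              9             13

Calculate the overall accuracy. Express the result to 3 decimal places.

Accuracy = trace / total = (17+24+7+13=61) / 125 = 61/125 = 0.488

0.488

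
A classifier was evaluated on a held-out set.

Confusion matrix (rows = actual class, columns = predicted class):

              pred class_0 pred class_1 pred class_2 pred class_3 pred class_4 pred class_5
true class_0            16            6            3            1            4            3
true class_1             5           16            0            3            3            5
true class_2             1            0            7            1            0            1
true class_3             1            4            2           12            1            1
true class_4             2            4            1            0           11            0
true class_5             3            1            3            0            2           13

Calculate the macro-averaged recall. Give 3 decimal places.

0.576

Per-class recall (TP/(TP+FN)):
  class_0: TP=16, FN=6+3+1+4+3=17 → 16/33 = 0.4848
  class_1: TP=16, FN=5+0+3+3+5=16 → 16/32 = 0.5000
  class_2: TP=7, FN=1+0+1+0+1=3 → 7/10 = 0.7000
  class_3: TP=12, FN=1+4+2+1+1=9 → 12/21 = 0.5714
  class_4: TP=11, FN=2+4+1+0+0=7 → 11/18 = 0.6111
  class_5: TP=13, FN=3+1+3+0+2=9 → 13/22 = 0.5909
Macro-recall = mean = (0.4848 + 0.5000 + 0.7000 + 0.5714 + 0.6111 + 0.5909) / 6 = 0.576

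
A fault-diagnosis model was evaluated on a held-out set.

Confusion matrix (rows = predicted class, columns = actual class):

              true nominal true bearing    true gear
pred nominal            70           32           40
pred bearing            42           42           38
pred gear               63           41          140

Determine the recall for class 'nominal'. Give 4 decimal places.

One-vs-rest for 'nominal': TP = diagonal; FP = other classes predicted 'nominal'; FN = 'nominal' predicted as other.
recall = TP/(TP+FN).
nominal: TP=70, FN=42+63=105 → 70/175 = 0.40000

0.4000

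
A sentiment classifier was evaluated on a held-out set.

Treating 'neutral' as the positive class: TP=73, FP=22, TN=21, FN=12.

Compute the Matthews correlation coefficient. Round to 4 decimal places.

MCC = (TP·TN − FP·FN) / √((TP+FP)(TP+FN)(TN+FP)(TN+FN))
Numerator = 73·21 − 22·12 = 1269
Denominator = √(95·85·43·33) = √11458425 = 3385.0295
MCC = 1269 / 3385.0295 = 0.3749

0.3749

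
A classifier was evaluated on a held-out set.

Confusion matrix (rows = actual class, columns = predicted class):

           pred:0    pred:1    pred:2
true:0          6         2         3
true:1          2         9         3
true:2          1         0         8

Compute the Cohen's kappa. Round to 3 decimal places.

Observed agreement pₒ = trace/N = 23/34 = 0.6765
Expected agreement pₑ = Σ (rowᵢ·colᵢ)/N² = (11·9 + 14·11 + 9·14)/34² = 0.3279
κ = (pₒ − pₑ)/(1 − pₑ) = (0.6765 − 0.3279)/(1 − 0.3279) = 0.519

0.519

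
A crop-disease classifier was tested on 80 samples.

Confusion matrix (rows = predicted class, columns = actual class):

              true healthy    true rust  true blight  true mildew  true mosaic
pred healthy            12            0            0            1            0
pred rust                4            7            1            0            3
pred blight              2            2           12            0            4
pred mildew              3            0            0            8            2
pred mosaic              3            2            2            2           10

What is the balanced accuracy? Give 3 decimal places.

Balanced accuracy = mean of per-class recall.
  healthy: recall = 12/24 = 0.5000
  rust: recall = 7/11 = 0.6364
  blight: recall = 12/15 = 0.8000
  mildew: recall = 8/11 = 0.7273
  mosaic: recall = 10/19 = 0.5263
Mean = (0.5000 + 0.6364 + 0.8000 + 0.7273 + 0.5263) / 5 = 0.638

0.638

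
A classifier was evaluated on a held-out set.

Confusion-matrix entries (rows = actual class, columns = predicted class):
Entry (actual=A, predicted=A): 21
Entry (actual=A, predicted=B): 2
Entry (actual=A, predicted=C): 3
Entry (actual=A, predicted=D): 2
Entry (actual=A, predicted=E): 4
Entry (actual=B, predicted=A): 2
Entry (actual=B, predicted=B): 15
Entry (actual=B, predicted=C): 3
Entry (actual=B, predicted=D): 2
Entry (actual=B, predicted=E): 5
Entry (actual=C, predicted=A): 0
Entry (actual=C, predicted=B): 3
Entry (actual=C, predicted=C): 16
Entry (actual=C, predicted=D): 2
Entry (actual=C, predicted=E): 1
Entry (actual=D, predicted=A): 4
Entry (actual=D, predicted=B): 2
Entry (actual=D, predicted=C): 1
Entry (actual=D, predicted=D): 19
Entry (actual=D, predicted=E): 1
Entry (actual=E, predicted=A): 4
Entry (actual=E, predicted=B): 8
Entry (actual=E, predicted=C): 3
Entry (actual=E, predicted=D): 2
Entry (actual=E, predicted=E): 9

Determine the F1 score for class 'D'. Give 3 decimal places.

One-vs-rest for 'D': TP = diagonal; FP = other classes predicted 'D'; FN = 'D' predicted as other.
F1 score = 2·TP/(2·TP+FP+FN).
D: TP=19, FP=2+2+2+2=8, FN=4+2+1+1=8 → 38/54 = 0.7037

0.704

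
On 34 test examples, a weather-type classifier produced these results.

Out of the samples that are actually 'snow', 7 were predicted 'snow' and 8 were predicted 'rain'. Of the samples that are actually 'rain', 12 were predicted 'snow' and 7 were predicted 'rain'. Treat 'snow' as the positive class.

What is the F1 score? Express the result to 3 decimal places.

0.412

Precision = TP/(TP+FP) = 7/19 = 0.3684
Recall = TP/(TP+FN) = 7/15 = 0.4667
F1 = 2·TP/(2·TP+FP+FN) = 14/34 = 0.412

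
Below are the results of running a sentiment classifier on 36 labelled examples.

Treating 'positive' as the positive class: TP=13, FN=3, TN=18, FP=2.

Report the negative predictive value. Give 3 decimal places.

NPV = TN/(TN+FN) = 18/(18+3) = 0.857

0.857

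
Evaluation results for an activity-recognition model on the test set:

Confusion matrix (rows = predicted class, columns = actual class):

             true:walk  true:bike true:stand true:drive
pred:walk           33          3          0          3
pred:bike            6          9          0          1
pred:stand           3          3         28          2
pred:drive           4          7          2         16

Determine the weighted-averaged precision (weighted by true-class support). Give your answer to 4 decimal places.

Per-class precision (TP/(TP+FP)):
  walk: TP=33, FP=3+0+3=6 → 33/39 = 0.84615
  bike: TP=9, FP=6+0+1=7 → 9/16 = 0.56250
  stand: TP=28, FP=3+3+2=8 → 28/36 = 0.77778
  drive: TP=16, FP=4+7+2=13 → 16/29 = 0.55172
Weighted-precision = Σ (supportᵢ/N)·precisionᵢ with N=120: (46/120)·0.84615 + (22/120)·0.56250 + (30/120)·0.77778 + (22/120)·0.55172 = 0.7231

0.7231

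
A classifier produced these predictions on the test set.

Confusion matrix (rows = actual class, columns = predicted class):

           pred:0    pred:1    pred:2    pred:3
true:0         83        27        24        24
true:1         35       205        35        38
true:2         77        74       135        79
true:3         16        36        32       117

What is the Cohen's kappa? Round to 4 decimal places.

0.3563

Observed agreement pₒ = trace/N = 540/1037 = 0.52073
Expected agreement pₑ = Σ (rowᵢ·colᵢ)/N² = (158·211 + 313·342 + 365·226 + 201·258)/1037² = 0.25548
κ = (pₒ − pₑ)/(1 − pₑ) = (0.52073 − 0.25548)/(1 − 0.25548) = 0.3563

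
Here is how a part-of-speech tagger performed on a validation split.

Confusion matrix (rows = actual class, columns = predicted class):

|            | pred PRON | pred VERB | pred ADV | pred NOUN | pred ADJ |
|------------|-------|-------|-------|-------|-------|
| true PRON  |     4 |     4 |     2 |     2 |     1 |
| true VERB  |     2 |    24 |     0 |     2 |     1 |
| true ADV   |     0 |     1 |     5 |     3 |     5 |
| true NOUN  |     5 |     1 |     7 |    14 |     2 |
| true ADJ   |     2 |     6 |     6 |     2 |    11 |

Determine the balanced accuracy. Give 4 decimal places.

0.4765

Balanced accuracy = mean of per-class recall.
  PRON: recall = 4/13 = 0.30769
  VERB: recall = 24/29 = 0.82759
  ADV: recall = 5/14 = 0.35714
  NOUN: recall = 14/29 = 0.48276
  ADJ: recall = 11/27 = 0.40741
Mean = (0.30769 + 0.82759 + 0.35714 + 0.48276 + 0.40741) / 5 = 0.4765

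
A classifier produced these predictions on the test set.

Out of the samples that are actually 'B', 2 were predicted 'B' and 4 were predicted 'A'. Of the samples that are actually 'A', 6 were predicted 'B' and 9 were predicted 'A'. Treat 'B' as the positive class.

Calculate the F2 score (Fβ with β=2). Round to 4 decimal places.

0.3125

Fβ = (1+β²)·TP / ((1+β²)·TP + β²·FN + FP), with β²=4
= 5·2 / (5·2 + 4·4 + 6) = 0.3125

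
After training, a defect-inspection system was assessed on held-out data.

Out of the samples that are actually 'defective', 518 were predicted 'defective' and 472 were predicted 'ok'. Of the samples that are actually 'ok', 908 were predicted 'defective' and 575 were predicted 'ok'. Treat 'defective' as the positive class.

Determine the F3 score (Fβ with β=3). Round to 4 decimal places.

Fβ = (1+β²)·TP / ((1+β²)·TP + β²·FN + FP), with β²=9
= 10·518 / (10·518 + 9·472 + 908) = 0.5012

0.5012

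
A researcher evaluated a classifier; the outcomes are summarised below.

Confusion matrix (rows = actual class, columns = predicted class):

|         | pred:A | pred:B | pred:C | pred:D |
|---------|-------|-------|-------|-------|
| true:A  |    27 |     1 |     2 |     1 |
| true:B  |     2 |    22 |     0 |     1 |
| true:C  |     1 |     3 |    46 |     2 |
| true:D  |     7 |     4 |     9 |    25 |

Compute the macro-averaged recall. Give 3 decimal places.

0.798

Per-class recall (TP/(TP+FN)):
  A: TP=27, FN=1+2+1=4 → 27/31 = 0.8710
  B: TP=22, FN=2+0+1=3 → 22/25 = 0.8800
  C: TP=46, FN=1+3+2=6 → 46/52 = 0.8846
  D: TP=25, FN=7+4+9=20 → 25/45 = 0.5556
Macro-recall = mean = (0.8710 + 0.8800 + 0.8846 + 0.5556) / 4 = 0.798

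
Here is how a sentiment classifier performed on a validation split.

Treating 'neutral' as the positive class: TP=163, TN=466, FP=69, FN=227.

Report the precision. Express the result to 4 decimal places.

0.7026

Precision = TP/(TP+FP) = 163/(163+69) = 163/232 = 0.7026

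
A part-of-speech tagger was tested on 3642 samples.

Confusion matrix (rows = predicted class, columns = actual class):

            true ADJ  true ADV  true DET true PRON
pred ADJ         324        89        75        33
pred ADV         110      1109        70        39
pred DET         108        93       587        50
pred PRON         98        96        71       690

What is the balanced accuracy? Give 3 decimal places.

0.722

Balanced accuracy = mean of per-class recall.
  ADJ: recall = 324/640 = 0.5063
  ADV: recall = 1109/1387 = 0.7996
  DET: recall = 587/803 = 0.7310
  PRON: recall = 690/812 = 0.8498
Mean = (0.5063 + 0.7996 + 0.7310 + 0.8498) / 4 = 0.722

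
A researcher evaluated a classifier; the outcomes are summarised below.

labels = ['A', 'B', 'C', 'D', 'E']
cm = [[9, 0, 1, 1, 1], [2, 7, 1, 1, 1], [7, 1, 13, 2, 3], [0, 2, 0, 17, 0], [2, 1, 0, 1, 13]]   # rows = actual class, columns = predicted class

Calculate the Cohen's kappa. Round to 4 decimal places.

0.6071

Observed agreement pₒ = trace/N = 59/86 = 0.68605
Expected agreement pₑ = Σ (rowᵢ·colᵢ)/N² = (12·20 + 12·11 + 26·15 + 19·22 + 17·18)/86² = 0.20092
κ = (pₒ − pₑ)/(1 − pₑ) = (0.68605 − 0.20092)/(1 − 0.20092) = 0.6071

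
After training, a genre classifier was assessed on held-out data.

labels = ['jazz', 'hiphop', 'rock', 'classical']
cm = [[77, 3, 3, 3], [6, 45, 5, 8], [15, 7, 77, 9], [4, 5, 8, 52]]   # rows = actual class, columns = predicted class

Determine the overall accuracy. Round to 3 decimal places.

0.768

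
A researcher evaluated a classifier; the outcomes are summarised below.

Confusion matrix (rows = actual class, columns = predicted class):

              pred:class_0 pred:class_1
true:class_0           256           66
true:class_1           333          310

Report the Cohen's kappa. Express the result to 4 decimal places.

Observed agreement pₒ = trace/N = 566/965 = 0.58653
Expected agreement pₑ = Σ (rowᵢ·colᵢ)/N² = (322·589 + 643·376)/965² = 0.46329
κ = (pₒ − pₑ)/(1 − pₑ) = (0.58653 − 0.46329)/(1 − 0.46329) = 0.2296

0.2296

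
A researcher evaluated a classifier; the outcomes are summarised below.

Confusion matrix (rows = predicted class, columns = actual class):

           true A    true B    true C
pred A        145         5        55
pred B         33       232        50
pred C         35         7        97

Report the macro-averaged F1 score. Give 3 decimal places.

0.698

Per-class F1 score (2·TP/(2·TP+FP+FN)):
  A: TP=145, FP=5+55=60, FN=33+35=68 → 290/418 = 0.6938
  B: TP=232, FP=33+50=83, FN=5+7=12 → 464/559 = 0.8301
  C: TP=97, FP=35+7=42, FN=55+50=105 → 194/341 = 0.5689
Macro-F1 score = mean = (0.6938 + 0.8301 + 0.5689) / 3 = 0.698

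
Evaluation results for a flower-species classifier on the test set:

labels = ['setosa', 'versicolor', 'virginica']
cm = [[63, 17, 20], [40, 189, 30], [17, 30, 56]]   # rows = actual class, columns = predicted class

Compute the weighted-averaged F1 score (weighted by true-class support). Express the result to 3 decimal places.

0.672

Per-class F1 score (2·TP/(2·TP+FP+FN)):
  setosa: TP=63, FP=40+17=57, FN=17+20=37 → 126/220 = 0.5727
  versicolor: TP=189, FP=17+30=47, FN=40+30=70 → 378/495 = 0.7636
  virginica: TP=56, FP=20+30=50, FN=17+30=47 → 112/209 = 0.5359
Weighted-F1 score = Σ (supportᵢ/N)·F1 scoreᵢ with N=462: (100/462)·0.5727 + (259/462)·0.7636 + (103/462)·0.5359 = 0.672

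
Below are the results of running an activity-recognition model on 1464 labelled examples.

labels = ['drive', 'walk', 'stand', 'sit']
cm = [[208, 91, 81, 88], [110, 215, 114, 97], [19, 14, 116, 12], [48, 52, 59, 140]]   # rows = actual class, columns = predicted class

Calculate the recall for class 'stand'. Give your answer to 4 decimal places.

0.7205

Take TP from the diagonal, FP from the rest of the 'stand' prediction marginal, FN from the rest of the 'stand' actual marginal.
recall = TP/(TP+FN).
stand: TP=116, FN=19+14+12=45 → 116/161 = 0.72050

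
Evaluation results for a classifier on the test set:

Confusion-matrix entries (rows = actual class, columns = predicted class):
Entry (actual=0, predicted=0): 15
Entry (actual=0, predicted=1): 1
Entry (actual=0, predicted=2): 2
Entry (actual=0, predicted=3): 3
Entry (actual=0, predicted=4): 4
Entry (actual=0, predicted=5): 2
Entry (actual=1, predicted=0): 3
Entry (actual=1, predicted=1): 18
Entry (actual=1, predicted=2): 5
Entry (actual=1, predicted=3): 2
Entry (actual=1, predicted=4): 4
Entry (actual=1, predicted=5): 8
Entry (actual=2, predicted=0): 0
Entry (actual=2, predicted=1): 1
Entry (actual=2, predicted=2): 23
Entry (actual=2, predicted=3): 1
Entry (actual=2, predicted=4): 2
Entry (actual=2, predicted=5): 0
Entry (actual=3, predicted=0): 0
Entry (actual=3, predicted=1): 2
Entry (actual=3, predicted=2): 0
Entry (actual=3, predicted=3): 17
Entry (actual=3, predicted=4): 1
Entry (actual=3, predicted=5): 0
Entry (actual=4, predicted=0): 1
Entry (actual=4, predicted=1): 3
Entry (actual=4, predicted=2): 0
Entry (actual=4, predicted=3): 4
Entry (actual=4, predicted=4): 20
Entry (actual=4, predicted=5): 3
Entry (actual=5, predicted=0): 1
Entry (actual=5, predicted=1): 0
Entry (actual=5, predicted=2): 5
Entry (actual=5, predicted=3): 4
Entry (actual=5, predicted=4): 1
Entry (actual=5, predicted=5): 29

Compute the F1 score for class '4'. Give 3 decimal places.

0.635

Take TP from the diagonal, FP from the rest of the '4' prediction marginal, FN from the rest of the '4' actual marginal.
F1 score = 2·TP/(2·TP+FP+FN).
4: TP=20, FP=4+4+2+1+1=12, FN=1+3+0+4+3=11 → 40/63 = 0.6349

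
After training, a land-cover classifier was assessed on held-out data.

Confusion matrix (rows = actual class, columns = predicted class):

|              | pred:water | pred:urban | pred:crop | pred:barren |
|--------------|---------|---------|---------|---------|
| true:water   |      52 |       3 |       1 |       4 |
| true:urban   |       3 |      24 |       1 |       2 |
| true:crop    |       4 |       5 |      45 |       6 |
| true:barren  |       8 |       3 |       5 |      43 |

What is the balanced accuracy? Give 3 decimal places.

Balanced accuracy = mean of per-class recall.
  water: recall = 52/60 = 0.8667
  urban: recall = 24/30 = 0.8000
  crop: recall = 45/60 = 0.7500
  barren: recall = 43/59 = 0.7288
Mean = (0.8667 + 0.8000 + 0.7500 + 0.7288) / 4 = 0.786

0.786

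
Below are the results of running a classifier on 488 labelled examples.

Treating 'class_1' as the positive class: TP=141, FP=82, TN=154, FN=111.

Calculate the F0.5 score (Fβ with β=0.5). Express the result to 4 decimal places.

0.6163

Fβ = (1+β²)·TP / ((1+β²)·TP + β²·FN + FP), with β²=1/4
= 1.25·141 / (1.25·141 + 0.25·111 + 82) = 0.6163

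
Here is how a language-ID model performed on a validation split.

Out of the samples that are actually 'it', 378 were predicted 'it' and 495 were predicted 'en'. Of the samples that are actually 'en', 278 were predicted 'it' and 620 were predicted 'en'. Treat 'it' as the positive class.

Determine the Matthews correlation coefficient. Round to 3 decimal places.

0.128

MCC = (TP·TN − FP·FN) / √((TP+FP)(TP+FN)(TN+FP)(TN+FN))
Numerator = 378·620 − 278·495 = 96750
Denominator = √(656·873·898·1115) = √573415313760 = 757241.9123
MCC = 96750 / 757241.9123 = 0.128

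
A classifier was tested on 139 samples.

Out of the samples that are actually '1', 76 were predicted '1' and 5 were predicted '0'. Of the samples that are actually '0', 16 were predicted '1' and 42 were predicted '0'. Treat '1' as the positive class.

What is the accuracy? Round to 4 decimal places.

0.8489

Accuracy = (TP+TN)/N = (76+42)/139 = 0.8489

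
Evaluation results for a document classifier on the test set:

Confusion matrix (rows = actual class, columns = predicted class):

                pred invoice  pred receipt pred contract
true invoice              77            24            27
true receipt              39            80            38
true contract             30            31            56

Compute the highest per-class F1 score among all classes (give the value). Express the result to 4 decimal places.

0.5620

Per-class F1 score (2·TP/(2·TP+FP+FN)):
  invoice: TP=77, FP=39+30=69, FN=24+27=51 → 154/274 = 0.56204
  receipt: TP=80, FP=24+31=55, FN=39+38=77 → 160/292 = 0.54795
  contract: TP=56, FP=27+38=65, FN=30+31=61 → 112/238 = 0.47059
Highest is class 'invoice' with F1 score = 0.5620.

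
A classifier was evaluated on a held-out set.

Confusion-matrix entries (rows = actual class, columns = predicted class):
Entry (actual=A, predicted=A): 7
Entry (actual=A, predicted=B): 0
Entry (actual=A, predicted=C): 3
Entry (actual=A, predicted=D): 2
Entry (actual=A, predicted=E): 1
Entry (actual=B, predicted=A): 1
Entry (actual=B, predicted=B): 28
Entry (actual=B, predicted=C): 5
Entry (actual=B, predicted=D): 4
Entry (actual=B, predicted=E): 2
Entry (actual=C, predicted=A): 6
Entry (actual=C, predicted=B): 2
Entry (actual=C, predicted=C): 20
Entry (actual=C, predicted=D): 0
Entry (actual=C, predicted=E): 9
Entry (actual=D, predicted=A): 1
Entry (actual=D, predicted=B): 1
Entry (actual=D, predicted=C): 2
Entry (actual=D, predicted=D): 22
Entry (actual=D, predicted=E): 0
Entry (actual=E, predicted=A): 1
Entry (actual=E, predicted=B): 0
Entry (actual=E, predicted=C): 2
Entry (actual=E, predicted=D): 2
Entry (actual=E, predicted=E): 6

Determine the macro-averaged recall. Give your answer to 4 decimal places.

0.6341

Per-class recall (TP/(TP+FN)):
  A: TP=7, FN=0+3+2+1=6 → 7/13 = 0.53846
  B: TP=28, FN=1+5+4+2=12 → 28/40 = 0.70000
  C: TP=20, FN=6+2+0+9=17 → 20/37 = 0.54054
  D: TP=22, FN=1+1+2+0=4 → 22/26 = 0.84615
  E: TP=6, FN=1+0+2+2=5 → 6/11 = 0.54545
Macro-recall = mean = (0.53846 + 0.70000 + 0.54054 + 0.84615 + 0.54545) / 5 = 0.6341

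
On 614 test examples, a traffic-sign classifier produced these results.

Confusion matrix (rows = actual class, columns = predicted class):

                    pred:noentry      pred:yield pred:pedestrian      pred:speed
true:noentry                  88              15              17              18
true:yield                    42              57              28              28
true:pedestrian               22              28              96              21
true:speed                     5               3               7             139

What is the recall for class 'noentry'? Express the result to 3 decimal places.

Treat 'noentry' as positive and all other classes as negative.
recall = TP/(TP+FN).
noentry: TP=88, FN=15+17+18=50 → 88/138 = 0.6377

0.638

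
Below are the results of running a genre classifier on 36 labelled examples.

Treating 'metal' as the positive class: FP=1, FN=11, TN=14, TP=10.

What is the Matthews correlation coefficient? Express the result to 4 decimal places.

MCC = (TP·TN − FP·FN) / √((TP+FP)(TP+FN)(TN+FP)(TN+FN))
Numerator = 10·14 − 1·11 = 129
Denominator = √(11·21·15·25) = √86625 = 294.3213
MCC = 129 / 294.3213 = 0.4383

0.4383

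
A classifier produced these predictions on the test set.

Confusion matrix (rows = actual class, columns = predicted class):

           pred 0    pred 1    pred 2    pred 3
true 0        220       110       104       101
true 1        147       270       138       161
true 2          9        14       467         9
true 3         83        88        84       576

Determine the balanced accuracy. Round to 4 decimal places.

Balanced accuracy = mean of per-class recall.
  0: recall = 220/535 = 0.41121
  1: recall = 270/716 = 0.37709
  2: recall = 467/499 = 0.93587
  3: recall = 576/831 = 0.69314
Mean = (0.41121 + 0.37709 + 0.93587 + 0.69314) / 4 = 0.6043

0.6043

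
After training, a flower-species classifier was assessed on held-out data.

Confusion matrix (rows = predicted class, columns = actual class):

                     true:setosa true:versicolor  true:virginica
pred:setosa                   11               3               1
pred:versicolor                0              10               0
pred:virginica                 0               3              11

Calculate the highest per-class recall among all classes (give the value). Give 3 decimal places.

Per-class recall (TP/(TP+FN)):
  setosa: TP=11, FN=0+0=0 → 11/11 = 1.0000
  versicolor: TP=10, FN=3+3=6 → 10/16 = 0.6250
  virginica: TP=11, FN=1+0=1 → 11/12 = 0.9167
Highest is class 'setosa' with recall = 1.000.

1.000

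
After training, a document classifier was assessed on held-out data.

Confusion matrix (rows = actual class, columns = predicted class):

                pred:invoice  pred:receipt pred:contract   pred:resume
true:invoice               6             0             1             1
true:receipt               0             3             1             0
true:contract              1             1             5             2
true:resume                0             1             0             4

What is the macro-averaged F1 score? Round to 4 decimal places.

Per-class F1 score (2·TP/(2·TP+FP+FN)):
  invoice: TP=6, FP=0+1+0=1, FN=0+1+1=2 → 12/15 = 0.80000
  receipt: TP=3, FP=0+1+1=2, FN=0+1+0=1 → 6/9 = 0.66667
  contract: TP=5, FP=1+1+0=2, FN=1+1+2=4 → 10/16 = 0.62500
  resume: TP=4, FP=1+0+2=3, FN=0+1+0=1 → 8/12 = 0.66667
Macro-F1 score = mean = (0.80000 + 0.66667 + 0.62500 + 0.66667) / 4 = 0.6896

0.6896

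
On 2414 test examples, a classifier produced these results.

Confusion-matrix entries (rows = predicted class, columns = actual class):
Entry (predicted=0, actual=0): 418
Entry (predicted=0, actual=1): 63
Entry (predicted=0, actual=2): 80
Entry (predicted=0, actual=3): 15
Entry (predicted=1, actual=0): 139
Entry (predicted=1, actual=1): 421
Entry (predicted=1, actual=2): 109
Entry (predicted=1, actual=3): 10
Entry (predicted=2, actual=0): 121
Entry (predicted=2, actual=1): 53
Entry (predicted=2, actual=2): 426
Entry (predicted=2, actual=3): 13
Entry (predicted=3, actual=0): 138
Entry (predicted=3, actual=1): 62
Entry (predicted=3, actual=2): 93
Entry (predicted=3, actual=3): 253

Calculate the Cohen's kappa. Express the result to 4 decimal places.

0.5037

Observed agreement pₒ = trace/N = 1518/2414 = 0.62883
Expected agreement pₑ = Σ (rowᵢ·colᵢ)/N² = (816·576 + 599·679 + 708·613 + 291·546)/2414² = 0.25219
κ = (pₒ − pₑ)/(1 − pₑ) = (0.62883 − 0.25219)/(1 − 0.25219) = 0.5037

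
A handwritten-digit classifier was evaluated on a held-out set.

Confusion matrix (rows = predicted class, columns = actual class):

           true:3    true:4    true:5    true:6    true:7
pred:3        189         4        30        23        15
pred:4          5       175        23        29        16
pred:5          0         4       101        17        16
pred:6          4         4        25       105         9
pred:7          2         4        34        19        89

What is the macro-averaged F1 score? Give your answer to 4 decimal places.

0.6836

Per-class F1 score (2·TP/(2·TP+FP+FN)):
  3: TP=189, FP=4+30+23+15=72, FN=5+0+4+2=11 → 378/461 = 0.81996
  4: TP=175, FP=5+23+29+16=73, FN=4+4+4+4=16 → 350/439 = 0.79727
  5: TP=101, FP=0+4+17+16=37, FN=30+23+25+34=112 → 202/351 = 0.57550
  6: TP=105, FP=4+4+25+9=42, FN=23+29+17+19=88 → 210/340 = 0.61765
  7: TP=89, FP=2+4+34+19=59, FN=15+16+16+9=56 → 178/293 = 0.60751
Macro-F1 score = mean = (0.81996 + 0.79727 + 0.57550 + 0.61765 + 0.60751) / 5 = 0.6836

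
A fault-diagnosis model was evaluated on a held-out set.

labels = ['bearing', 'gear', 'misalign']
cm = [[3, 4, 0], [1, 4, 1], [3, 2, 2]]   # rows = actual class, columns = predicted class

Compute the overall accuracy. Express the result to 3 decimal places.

Accuracy = trace / total = (3+4+2=9) / 20 = 9/20 = 0.450

0.450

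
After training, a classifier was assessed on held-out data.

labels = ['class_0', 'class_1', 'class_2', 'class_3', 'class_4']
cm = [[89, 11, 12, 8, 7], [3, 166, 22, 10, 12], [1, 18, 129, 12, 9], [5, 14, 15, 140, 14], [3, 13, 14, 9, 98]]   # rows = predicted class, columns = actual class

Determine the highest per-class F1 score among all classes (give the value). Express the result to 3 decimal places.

0.781

Per-class F1 score (2·TP/(2·TP+FP+FN)):
  class_0: TP=89, FP=11+12+8+7=38, FN=3+1+5+3=12 → 178/228 = 0.7807
  class_1: TP=166, FP=3+22+10+12=47, FN=11+18+14+13=56 → 332/435 = 0.7632
  class_2: TP=129, FP=1+18+12+9=40, FN=12+22+15+14=63 → 258/361 = 0.7147
  class_3: TP=140, FP=5+14+15+14=48, FN=8+10+12+9=39 → 280/367 = 0.7629
  class_4: TP=98, FP=3+13+14+9=39, FN=7+12+9+14=42 → 196/277 = 0.7076
Highest is class 'class_0' with F1 score = 0.781.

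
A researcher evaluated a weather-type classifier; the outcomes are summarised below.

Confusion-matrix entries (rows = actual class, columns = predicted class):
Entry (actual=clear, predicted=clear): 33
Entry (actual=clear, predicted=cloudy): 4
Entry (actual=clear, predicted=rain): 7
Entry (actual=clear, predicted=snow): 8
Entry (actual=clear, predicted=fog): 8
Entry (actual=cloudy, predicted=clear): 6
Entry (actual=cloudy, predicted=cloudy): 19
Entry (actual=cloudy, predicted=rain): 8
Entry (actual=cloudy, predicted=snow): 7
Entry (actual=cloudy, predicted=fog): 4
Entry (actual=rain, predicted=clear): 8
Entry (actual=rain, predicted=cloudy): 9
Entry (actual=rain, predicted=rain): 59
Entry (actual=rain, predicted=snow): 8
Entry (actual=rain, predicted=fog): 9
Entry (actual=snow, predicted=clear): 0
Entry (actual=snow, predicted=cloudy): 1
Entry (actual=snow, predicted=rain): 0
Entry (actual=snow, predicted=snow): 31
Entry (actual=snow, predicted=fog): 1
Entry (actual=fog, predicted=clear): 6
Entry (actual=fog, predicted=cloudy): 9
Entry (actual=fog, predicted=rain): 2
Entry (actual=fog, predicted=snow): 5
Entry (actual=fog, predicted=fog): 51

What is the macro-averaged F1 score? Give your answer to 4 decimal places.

Per-class F1 score (2·TP/(2·TP+FP+FN)):
  clear: TP=33, FP=6+8+0+6=20, FN=4+7+8+8=27 → 66/113 = 0.58407
  cloudy: TP=19, FP=4+9+1+9=23, FN=6+8+7+4=25 → 38/86 = 0.44186
  rain: TP=59, FP=7+8+0+2=17, FN=8+9+8+9=34 → 118/169 = 0.69822
  snow: TP=31, FP=8+7+8+5=28, FN=0+1+0+1=2 → 62/92 = 0.67391
  fog: TP=51, FP=8+4+9+1=22, FN=6+9+2+5=22 → 102/146 = 0.69863
Macro-F1 score = mean = (0.58407 + 0.44186 + 0.69822 + 0.67391 + 0.69863) / 5 = 0.6193

0.6193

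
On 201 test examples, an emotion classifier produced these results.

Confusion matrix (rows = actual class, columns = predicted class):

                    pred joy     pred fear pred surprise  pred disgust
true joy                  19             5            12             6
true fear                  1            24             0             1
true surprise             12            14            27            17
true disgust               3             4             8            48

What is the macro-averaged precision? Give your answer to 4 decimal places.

Per-class precision (TP/(TP+FP)):
  joy: TP=19, FP=1+12+3=16 → 19/35 = 0.54286
  fear: TP=24, FP=5+14+4=23 → 24/47 = 0.51064
  surprise: TP=27, FP=12+0+8=20 → 27/47 = 0.57447
  disgust: TP=48, FP=6+1+17=24 → 48/72 = 0.66667
Macro-precision = mean = (0.54286 + 0.51064 + 0.57447 + 0.66667) / 4 = 0.5737

0.5737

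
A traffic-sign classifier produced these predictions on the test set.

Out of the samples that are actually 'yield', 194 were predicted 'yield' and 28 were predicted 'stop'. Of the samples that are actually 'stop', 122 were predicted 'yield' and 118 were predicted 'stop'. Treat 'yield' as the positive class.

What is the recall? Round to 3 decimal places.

0.874

Recall = TP/(TP+FN) = 194/(194+28) = 194/222 = 0.874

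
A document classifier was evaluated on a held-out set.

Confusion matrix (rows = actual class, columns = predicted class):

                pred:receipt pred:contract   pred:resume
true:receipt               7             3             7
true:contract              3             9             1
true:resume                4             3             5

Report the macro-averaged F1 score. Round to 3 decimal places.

0.498

Per-class F1 score (2·TP/(2·TP+FP+FN)):
  receipt: TP=7, FP=3+4=7, FN=3+7=10 → 14/31 = 0.4516
  contract: TP=9, FP=3+3=6, FN=3+1=4 → 18/28 = 0.6429
  resume: TP=5, FP=7+1=8, FN=4+3=7 → 10/25 = 0.4000
Macro-F1 score = mean = (0.4516 + 0.6429 + 0.4000) / 3 = 0.498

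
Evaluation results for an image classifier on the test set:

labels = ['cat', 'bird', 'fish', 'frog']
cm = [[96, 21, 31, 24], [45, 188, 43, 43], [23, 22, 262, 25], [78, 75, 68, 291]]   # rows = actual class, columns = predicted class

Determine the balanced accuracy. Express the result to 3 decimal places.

Balanced accuracy = mean of per-class recall.
  cat: recall = 96/172 = 0.5581
  bird: recall = 188/319 = 0.5893
  fish: recall = 262/332 = 0.7892
  frog: recall = 291/512 = 0.5684
Mean = (0.5581 + 0.5893 + 0.7892 + 0.5684) / 4 = 0.626

0.626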